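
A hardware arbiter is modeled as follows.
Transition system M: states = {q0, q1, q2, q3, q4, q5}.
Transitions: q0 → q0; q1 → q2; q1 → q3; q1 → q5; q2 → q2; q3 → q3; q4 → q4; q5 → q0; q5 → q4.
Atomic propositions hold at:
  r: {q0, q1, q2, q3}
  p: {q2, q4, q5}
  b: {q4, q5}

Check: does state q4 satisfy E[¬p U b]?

Yes

Sat(¬p) = {q0, q1, q3}
E[¬p U b]: least fixpoint, start Z0 = Sat(b) = {q4, q5}, add states in Sat(¬p) with some successor in Z. Z1 = {q1, q4, q5}; fixed.
Sat(E[¬p U b]) = {q1, q4, q5}
q4 ∈ Sat(E[¬p U b]) = {q1, q4, q5}, so the formula holds at q4.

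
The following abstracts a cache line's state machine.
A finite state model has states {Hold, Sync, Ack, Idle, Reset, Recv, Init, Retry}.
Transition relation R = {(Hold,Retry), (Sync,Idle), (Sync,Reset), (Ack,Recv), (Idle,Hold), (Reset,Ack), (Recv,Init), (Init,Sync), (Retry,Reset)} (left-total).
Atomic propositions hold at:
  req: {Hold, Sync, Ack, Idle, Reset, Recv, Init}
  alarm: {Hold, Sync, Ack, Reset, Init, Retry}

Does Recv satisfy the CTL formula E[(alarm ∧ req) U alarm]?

Sat(alarm ∧ req) = {Hold, Sync, Ack, Reset, Init}
E[(alarm ∧ req) U alarm]: least fixpoint, start Z0 = Sat(alarm) = {Hold, Sync, Ack, Reset, Init, Retry}, add states in Sat(alarm ∧ req) with some successor in Z. Already a fixed point.
Sat(E[(alarm ∧ req) U alarm]) = {Hold, Sync, Ack, Reset, Init, Retry}
Recv ∉ Sat(E[(alarm ∧ req) U alarm]) = {Hold, Sync, Ack, Reset, Init, Retry}, so the formula does not hold at Recv.

No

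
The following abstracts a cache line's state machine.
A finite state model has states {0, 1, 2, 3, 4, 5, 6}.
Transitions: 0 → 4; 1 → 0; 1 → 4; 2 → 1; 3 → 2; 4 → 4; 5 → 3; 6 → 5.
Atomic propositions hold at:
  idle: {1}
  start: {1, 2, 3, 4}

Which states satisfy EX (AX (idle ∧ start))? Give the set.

{3}

Sat(idle ∧ start) = {1}
Sat(AX (idle ∧ start)) = {s : every successor in {1}} = {2}
Sat(EX (AX (idle ∧ start))) = {s : some successor in {2}} = {3}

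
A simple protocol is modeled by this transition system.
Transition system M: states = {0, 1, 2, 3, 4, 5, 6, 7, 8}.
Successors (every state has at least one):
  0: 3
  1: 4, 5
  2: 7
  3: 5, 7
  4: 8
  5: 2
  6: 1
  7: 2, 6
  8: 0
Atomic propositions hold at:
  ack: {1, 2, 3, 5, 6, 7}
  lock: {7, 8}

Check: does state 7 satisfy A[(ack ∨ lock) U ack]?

Yes

Sat(ack ∨ lock) = {1, 2, 3, 5, 6, 7, 8}
A[(ack ∨ lock) U ack]: least fixpoint, start Z0 = Sat(ack) = {1, 2, 3, 5, 6, 7}, add states in Sat(ack ∨ lock) with every successor in Z. Already a fixed point.
Sat(A[(ack ∨ lock) U ack]) = {1, 2, 3, 5, 6, 7}
7 ∈ Sat(A[(ack ∨ lock) U ack]) = {1, 2, 3, 5, 6, 7}, so the formula holds at 7.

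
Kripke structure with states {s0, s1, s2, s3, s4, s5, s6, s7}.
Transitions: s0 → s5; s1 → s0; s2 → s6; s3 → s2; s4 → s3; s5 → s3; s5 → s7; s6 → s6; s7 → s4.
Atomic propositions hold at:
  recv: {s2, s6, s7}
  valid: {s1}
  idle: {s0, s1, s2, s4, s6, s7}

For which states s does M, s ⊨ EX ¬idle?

{s0, s4, s5}

Sat(¬idle) = {s3, s5}
Sat(EX ¬idle) = {s : some successor in {s3, s5}} = {s0, s4, s5}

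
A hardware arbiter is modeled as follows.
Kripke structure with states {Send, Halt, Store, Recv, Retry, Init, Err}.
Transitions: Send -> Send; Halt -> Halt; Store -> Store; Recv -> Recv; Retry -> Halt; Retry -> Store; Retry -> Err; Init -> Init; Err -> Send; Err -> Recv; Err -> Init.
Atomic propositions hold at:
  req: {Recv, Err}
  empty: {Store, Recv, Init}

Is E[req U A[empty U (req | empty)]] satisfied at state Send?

No

Sat(req | empty) = {Store, Recv, Init, Err}
A[empty U (req | empty)]: least fixpoint, start Z0 = Sat((req | empty)) = {Store, Recv, Init, Err}, add states in Sat(empty) with every successor in Z. Already a fixed point.
Sat(A[empty U (req | empty)]) = {Store, Recv, Init, Err}
E[req U A[empty U (req | empty)]]: least fixpoint, start Z0 = Sat(A[empty U (req | empty)]) = {Store, Recv, Init, Err}, add states in Sat(req) with some successor in Z. Already a fixed point.
Sat(E[req U A[empty U (req | empty)]]) = {Store, Recv, Init, Err}
Send ∉ Sat(E[req U A[empty U (req | empty)]]) = {Store, Recv, Init, Err}, so the formula does not hold at Send.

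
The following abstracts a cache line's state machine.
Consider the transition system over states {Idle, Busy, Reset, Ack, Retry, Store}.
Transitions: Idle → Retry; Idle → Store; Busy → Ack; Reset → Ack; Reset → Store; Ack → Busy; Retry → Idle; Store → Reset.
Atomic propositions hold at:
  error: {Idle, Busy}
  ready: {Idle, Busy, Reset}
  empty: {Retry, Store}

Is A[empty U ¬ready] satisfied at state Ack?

Yes

Sat(¬ready) = {Ack, Retry, Store}
A[empty U ¬ready]: least fixpoint, start Z0 = Sat(¬ready) = {Ack, Retry, Store}, add states in Sat(empty) with every successor in Z. Already a fixed point.
Sat(A[empty U ¬ready]) = {Ack, Retry, Store}
Ack ∈ Sat(A[empty U ¬ready]) = {Ack, Retry, Store}, so the formula holds at Ack.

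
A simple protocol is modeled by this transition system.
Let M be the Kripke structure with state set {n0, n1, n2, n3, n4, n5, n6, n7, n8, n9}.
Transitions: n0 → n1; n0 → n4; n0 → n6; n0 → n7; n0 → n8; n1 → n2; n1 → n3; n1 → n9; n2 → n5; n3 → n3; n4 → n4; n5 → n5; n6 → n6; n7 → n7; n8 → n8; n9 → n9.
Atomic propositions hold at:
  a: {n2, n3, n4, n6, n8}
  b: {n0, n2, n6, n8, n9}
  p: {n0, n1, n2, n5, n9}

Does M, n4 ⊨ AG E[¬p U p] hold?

Sat(¬p) = {n3, n4, n6, n7, n8}
E[¬p U p]: least fixpoint, start Z0 = Sat(p) = {n0, n1, n2, n5, n9}, add states in Sat(¬p) with some successor in Z. Already a fixed point.
Sat(E[¬p U p]) = {n0, n1, n2, n5, n9}
AG E[¬p U p]: greatest fixpoint, start Z0 = {n0, n1, n2, n5, n9}, keep only states in Sat with every successor in Z. Z1 = {n2, n5, n9}; fixed.
Sat(AG E[¬p U p]) = {n2, n5, n9}
n4 ∉ Sat(AG E[¬p U p]) = {n2, n5, n9}, so the formula does not hold at n4.

No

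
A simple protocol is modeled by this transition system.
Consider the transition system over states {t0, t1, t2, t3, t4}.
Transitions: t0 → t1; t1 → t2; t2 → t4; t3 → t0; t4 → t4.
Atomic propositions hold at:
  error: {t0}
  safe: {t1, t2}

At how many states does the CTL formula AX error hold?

1

Sat(AX error) = {s : every successor in {t0}} = {t3}
|Sat(AX error)| = |{t3}| = 1.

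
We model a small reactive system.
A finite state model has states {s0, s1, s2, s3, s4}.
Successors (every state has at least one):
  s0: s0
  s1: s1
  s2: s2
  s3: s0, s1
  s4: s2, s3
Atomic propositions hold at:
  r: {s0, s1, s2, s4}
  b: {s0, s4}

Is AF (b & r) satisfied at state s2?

No

Sat(b & r) = {s0, s4}
AF (b & r): least fixpoint, start Z0 = {s0, s4}, add states with every successor in Z. Already a fixed point.
Sat(AF (b & r)) = {s0, s4}
s2 ∉ Sat(AF (b & r)) = {s0, s4}, so the formula does not hold at s2.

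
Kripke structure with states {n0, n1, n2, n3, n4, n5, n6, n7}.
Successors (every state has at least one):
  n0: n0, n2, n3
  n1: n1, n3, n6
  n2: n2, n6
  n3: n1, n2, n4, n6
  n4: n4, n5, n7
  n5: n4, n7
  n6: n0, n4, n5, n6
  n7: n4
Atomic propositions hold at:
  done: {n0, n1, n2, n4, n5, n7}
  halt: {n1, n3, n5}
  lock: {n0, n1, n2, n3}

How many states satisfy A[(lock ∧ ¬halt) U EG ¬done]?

Sat(¬halt) = {n0, n2, n4, n6, n7}
Sat(lock ∧ ¬halt) = {n0, n2}
Sat(¬done) = {n3, n6}
EG ¬done: greatest fixpoint, start Z0 = {n3, n6}, keep only states in Sat with some successor in Z. Already a fixed point.
Sat(EG ¬done) = {n3, n6}
A[(lock ∧ ¬halt) U EG ¬done]: least fixpoint, start Z0 = Sat(EG ¬done) = {n3, n6}, add states in Sat(lock ∧ ¬halt) with every successor in Z. Already a fixed point.
Sat(A[(lock ∧ ¬halt) U EG ¬done]) = {n3, n6}
|Sat(A[(lock ∧ ¬halt) U EG ¬done])| = |{n3, n6}| = 2.

2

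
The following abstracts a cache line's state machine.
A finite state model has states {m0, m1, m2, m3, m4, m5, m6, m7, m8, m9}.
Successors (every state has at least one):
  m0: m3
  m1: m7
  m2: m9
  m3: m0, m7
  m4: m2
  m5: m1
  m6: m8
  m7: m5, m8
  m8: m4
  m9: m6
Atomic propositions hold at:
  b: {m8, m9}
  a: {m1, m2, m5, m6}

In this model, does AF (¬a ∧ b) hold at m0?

Sat(¬a) = {m0, m3, m4, m7, m8, m9}
Sat(¬a ∧ b) = {m8, m9}
AF (¬a ∧ b): least fixpoint, start Z0 = {m8, m9}, add states with every successor in Z. Z1 = {m2, m6, m8, m9}; Z2 = {m2, m4, m6, m8, m9}; fixed.
Sat(AF (¬a ∧ b)) = {m2, m4, m6, m8, m9}
m0 ∉ Sat(AF (¬a ∧ b)) = {m2, m4, m6, m8, m9}, so the formula does not hold at m0.

No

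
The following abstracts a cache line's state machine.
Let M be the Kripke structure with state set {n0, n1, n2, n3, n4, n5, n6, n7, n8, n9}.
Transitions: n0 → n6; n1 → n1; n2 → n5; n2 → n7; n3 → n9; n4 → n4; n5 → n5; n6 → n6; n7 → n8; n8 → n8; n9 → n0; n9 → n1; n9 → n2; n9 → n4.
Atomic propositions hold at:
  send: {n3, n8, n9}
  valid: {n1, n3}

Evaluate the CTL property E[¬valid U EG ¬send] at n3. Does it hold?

No

Sat(¬valid) = {n0, n2, n4, n5, n6, n7, n8, n9}
Sat(¬send) = {n0, n1, n2, n4, n5, n6, n7}
EG ¬send: greatest fixpoint, start Z0 = {n0, n1, n2, n4, n5, n6, n7}, keep only states in Sat with some successor in Z. Z1 = {n0, n1, n2, n4, n5, n6}; fixed.
Sat(EG ¬send) = {n0, n1, n2, n4, n5, n6}
E[¬valid U EG ¬send]: least fixpoint, start Z0 = Sat(EG ¬send) = {n0, n1, n2, n4, n5, n6}, add states in Sat(¬valid) with some successor in Z. Z1 = {n0, n1, n2, n4, n5, n6, n9}; fixed.
Sat(E[¬valid U EG ¬send]) = {n0, n1, n2, n4, n5, n6, n9}
n3 ∉ Sat(E[¬valid U EG ¬send]) = {n0, n1, n2, n4, n5, n6, n9}, so the formula does not hold at n3.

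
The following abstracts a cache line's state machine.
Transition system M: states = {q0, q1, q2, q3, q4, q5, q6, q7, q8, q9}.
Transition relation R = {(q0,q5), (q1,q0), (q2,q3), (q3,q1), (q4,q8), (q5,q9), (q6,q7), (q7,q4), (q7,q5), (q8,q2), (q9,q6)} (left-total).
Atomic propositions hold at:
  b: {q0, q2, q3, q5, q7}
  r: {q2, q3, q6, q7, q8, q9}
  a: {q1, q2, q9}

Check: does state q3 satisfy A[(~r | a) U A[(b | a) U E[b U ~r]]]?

Sat(~r) = {q0, q1, q4, q5}
Sat(~r | a) = {q0, q1, q2, q4, q5, q9}
Sat(b | a) = {q0, q1, q2, q3, q5, q7, q9}
E[b U ~r]: least fixpoint, start Z0 = Sat(~r) = {q0, q1, q4, q5}, add states in Sat(b) with some successor in Z. Z1 = {q0, q1, q3, q4, q5, q7}; Z2 = {q0, q1, q2, q3, q4, q5, q7}; fixed.
Sat(E[b U ~r]) = {q0, q1, q2, q3, q4, q5, q7}
A[(b | a) U E[b U ~r]]: least fixpoint, start Z0 = Sat(E[b U ~r]) = {q0, q1, q2, q3, q4, q5, q7}, add states in Sat(b | a) with every successor in Z. Already a fixed point.
Sat(A[(b | a) U E[b U ~r]]) = {q0, q1, q2, q3, q4, q5, q7}
A[(~r | a) U A[(b | a) U E[b U ~r]]]: least fixpoint, start Z0 = Sat(A[(b | a) U E[b U ~r]]) = {q0, q1, q2, q3, q4, q5, q7}, add states in Sat(~r | a) with every successor in Z. Already a fixed point.
Sat(A[(~r | a) U A[(b | a) U E[b U ~r]]]) = {q0, q1, q2, q3, q4, q5, q7}
q3 ∈ Sat(A[(~r | a) U A[(b | a) U E[b U ~r]]]) = {q0, q1, q2, q3, q4, q5, q7}, so the formula holds at q3.

Yes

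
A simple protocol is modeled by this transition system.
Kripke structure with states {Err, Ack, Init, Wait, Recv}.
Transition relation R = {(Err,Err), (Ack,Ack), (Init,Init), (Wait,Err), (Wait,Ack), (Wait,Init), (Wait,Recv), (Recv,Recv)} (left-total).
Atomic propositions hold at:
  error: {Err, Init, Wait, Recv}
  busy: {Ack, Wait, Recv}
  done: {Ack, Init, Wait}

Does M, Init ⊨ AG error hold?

Yes

AG error: greatest fixpoint, start Z0 = {Err, Init, Wait, Recv}, keep only states in Sat with every successor in Z. Z1 = {Err, Init, Recv}; fixed.
Sat(AG error) = {Err, Init, Recv}
Init ∈ Sat(AG error) = {Err, Init, Recv}, so the formula holds at Init.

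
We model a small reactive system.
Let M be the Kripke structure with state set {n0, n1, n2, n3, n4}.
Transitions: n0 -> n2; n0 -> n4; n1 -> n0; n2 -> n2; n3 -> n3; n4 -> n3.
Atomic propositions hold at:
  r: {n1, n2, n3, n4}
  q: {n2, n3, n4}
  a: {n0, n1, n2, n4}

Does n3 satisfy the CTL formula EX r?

Sat(EX r) = {s : some successor in {n1, n2, n3, n4}} = {n0, n2, n3, n4}
n3 ∈ Sat(EX r) = {n0, n2, n3, n4}, so the formula holds at n3.

Yes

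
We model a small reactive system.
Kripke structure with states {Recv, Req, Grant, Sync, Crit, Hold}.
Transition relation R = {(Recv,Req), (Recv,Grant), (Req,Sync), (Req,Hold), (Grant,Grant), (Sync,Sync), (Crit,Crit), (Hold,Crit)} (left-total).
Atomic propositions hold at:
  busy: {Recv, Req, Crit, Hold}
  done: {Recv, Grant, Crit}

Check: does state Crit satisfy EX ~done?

Sat(~done) = {Req, Sync, Hold}
Sat(EX ~done) = {s : some successor in {Req, Sync, Hold}} = {Recv, Req, Sync}
Crit ∉ Sat(EX ~done) = {Recv, Req, Sync}, so the formula does not hold at Crit.

No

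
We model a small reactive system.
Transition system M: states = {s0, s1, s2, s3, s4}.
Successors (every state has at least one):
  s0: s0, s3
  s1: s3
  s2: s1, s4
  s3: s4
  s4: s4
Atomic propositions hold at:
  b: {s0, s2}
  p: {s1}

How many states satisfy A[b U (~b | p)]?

4

Sat(~b) = {s1, s3, s4}
Sat(~b | p) = {s1, s3, s4}
A[b U (~b | p)]: least fixpoint, start Z0 = Sat((~b | p)) = {s1, s3, s4}, add states in Sat(b) with every successor in Z. Z1 = {s1, s2, s3, s4}; fixed.
Sat(A[b U (~b | p)]) = {s1, s2, s3, s4}
|Sat(A[b U (~b | p)])| = |{s1, s2, s3, s4}| = 4.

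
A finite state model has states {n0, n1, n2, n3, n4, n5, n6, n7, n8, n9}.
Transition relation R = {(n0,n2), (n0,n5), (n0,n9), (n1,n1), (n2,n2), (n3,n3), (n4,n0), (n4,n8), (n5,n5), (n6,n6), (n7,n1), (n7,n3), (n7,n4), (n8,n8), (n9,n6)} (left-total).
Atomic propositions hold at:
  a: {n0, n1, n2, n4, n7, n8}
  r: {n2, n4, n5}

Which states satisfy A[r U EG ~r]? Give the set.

{n0, n1, n3, n4, n6, n7, n8, n9}

Sat(~r) = {n0, n1, n3, n6, n7, n8, n9}
EG ~r: greatest fixpoint, start Z0 = {n0, n1, n3, n6, n7, n8, n9}, keep only states in Sat with some successor in Z. Already a fixed point.
Sat(EG ~r) = {n0, n1, n3, n6, n7, n8, n9}
A[r U EG ~r]: least fixpoint, start Z0 = Sat(EG ~r) = {n0, n1, n3, n6, n7, n8, n9}, add states in Sat(r) with every successor in Z. Z1 = {n0, n1, n3, n4, n6, n7, n8, n9}; fixed.
Sat(A[r U EG ~r]) = {n0, n1, n3, n4, n6, n7, n8, n9}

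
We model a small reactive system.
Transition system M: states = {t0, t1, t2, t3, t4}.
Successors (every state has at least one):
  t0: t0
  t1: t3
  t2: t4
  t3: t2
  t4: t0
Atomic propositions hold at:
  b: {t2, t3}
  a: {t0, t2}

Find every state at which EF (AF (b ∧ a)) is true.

Sat(b ∧ a) = {t2}
AF (b ∧ a): least fixpoint, start Z0 = {t2}, add states with every successor in Z. Z1 = {t2, t3}; Z2 = {t1, t2, t3}; fixed.
Sat(AF (b ∧ a)) = {t1, t2, t3}
EF (AF (b ∧ a)): least fixpoint, start Z0 = {t1, t2, t3}, add states with some successor in Z. Already a fixed point.
Sat(EF (AF (b ∧ a))) = {t1, t2, t3}

{t1, t2, t3}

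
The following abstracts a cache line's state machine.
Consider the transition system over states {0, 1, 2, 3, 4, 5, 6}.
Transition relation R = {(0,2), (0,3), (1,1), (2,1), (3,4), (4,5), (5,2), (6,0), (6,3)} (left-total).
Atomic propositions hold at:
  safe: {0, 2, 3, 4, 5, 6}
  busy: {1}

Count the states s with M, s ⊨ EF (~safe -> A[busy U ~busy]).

Sat(~safe) = {1}
Sat(~busy) = {0, 2, 3, 4, 5, 6}
A[busy U ~busy]: least fixpoint, start Z0 = Sat(~busy) = {0, 2, 3, 4, 5, 6}, add states in Sat(busy) with every successor in Z. Already a fixed point.
Sat(A[busy U ~busy]) = {0, 2, 3, 4, 5, 6}
Sat(~safe -> A[busy U ~busy]) = {0, 2, 3, 4, 5, 6}
EF (~safe -> A[busy U ~busy]): least fixpoint, start Z0 = {0, 2, 3, 4, 5, 6}, add states with some successor in Z. Already a fixed point.
Sat(EF (~safe -> A[busy U ~busy])) = {0, 2, 3, 4, 5, 6}
|Sat(EF (~safe -> A[busy U ~busy]))| = |{0, 2, 3, 4, 5, 6}| = 6.

6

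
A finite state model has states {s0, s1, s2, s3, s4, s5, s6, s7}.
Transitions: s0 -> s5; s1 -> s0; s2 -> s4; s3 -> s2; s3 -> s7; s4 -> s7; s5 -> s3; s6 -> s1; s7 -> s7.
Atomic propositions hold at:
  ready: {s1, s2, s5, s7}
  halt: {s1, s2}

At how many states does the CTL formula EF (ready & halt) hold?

Sat(ready & halt) = {s1, s2}
EF (ready & halt): least fixpoint, start Z0 = {s1, s2}, add states with some successor in Z. Z1 = {s1, s2, s3, s6}; Z2 = {s1, s2, s3, s5, s6}; Z3 = {s0, s1, s2, s3, s5, s6}; fixed.
Sat(EF (ready & halt)) = {s0, s1, s2, s3, s5, s6}
|Sat(EF (ready & halt))| = |{s0, s1, s2, s3, s5, s6}| = 6.

6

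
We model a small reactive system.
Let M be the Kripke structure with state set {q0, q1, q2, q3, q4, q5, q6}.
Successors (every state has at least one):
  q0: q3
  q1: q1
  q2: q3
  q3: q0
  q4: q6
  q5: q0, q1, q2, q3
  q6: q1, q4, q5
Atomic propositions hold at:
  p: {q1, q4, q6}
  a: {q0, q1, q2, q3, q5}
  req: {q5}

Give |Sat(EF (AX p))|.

4

Sat(AX p) = {s : every successor in {q1, q4, q6}} = {q1, q4}
EF (AX p): least fixpoint, start Z0 = {q1, q4}, add states with some successor in Z. Z1 = {q1, q4, q5, q6}; fixed.
Sat(EF (AX p)) = {q1, q4, q5, q6}
|Sat(EF (AX p))| = |{q1, q4, q5, q6}| = 4.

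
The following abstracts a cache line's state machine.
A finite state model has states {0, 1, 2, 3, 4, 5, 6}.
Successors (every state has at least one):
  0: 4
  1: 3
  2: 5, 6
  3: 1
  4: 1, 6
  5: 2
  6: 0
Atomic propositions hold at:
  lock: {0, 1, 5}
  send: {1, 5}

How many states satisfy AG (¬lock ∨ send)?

Sat(¬lock) = {2, 3, 4, 6}
Sat(¬lock ∨ send) = {1, 2, 3, 4, 5, 6}
AG (¬lock ∨ send): greatest fixpoint, start Z0 = {1, 2, 3, 4, 5, 6}, keep only states in Sat with every successor in Z. Z1 = {1, 2, 3, 4, 5}; Z2 = {1, 3, 5}; Z3 = {1, 3}; fixed.
Sat(AG (¬lock ∨ send)) = {1, 3}
|Sat(AG (¬lock ∨ send))| = |{1, 3}| = 2.

2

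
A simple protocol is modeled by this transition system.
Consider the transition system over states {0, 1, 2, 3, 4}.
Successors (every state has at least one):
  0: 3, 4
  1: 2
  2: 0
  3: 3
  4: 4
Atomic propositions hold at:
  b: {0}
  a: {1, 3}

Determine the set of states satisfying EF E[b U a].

E[b U a]: least fixpoint, start Z0 = Sat(a) = {1, 3}, add states in Sat(b) with some successor in Z. Z1 = {0, 1, 3}; fixed.
Sat(E[b U a]) = {0, 1, 3}
EF E[b U a]: least fixpoint, start Z0 = {0, 1, 3}, add states with some successor in Z. Z1 = {0, 1, 2, 3}; fixed.
Sat(EF E[b U a]) = {0, 1, 2, 3}

{0, 1, 2, 3}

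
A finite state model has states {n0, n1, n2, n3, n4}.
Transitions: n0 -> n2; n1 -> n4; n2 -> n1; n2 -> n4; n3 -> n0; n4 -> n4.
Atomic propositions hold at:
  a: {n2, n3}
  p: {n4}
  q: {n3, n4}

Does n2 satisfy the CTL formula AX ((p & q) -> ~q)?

No

Sat(p & q) = {n4}
Sat(~q) = {n0, n1, n2}
Sat((p & q) -> ~q) = {n0, n1, n2, n3}
Sat(AX ((p & q) -> ~q)) = {s : every successor in {n0, n1, n2, n3}} = {n0, n3}
n2 ∉ Sat(AX ((p & q) -> ~q)) = {n0, n3}, so the formula does not hold at n2.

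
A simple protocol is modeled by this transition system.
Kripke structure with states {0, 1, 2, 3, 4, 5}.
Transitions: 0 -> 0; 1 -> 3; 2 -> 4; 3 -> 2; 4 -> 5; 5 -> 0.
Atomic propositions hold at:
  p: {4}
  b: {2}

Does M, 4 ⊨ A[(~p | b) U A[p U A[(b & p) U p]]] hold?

Sat(~p) = {0, 1, 2, 3, 5}
Sat(~p | b) = {0, 1, 2, 3, 5}
Sat(b & p) = ∅
A[(b & p) U p]: least fixpoint, start Z0 = Sat(p) = {4}, add states in Sat(b & p) with every successor in Z. Already a fixed point.
Sat(A[(b & p) U p]) = {4}
A[p U A[(b & p) U p]]: least fixpoint, start Z0 = Sat(A[(b & p) U p]) = {4}, add states in Sat(p) with every successor in Z. Already a fixed point.
Sat(A[p U A[(b & p) U p]]) = {4}
A[(~p | b) U A[p U A[(b & p) U p]]]: least fixpoint, start Z0 = Sat(A[p U A[(b & p) U p]]) = {4}, add states in Sat(~p | b) with every successor in Z. Z1 = {2, 4}; Z2 = {2, 3, 4}; Z3 = {1, 2, 3, 4}; fixed.
Sat(A[(~p | b) U A[p U A[(b & p) U p]]]) = {1, 2, 3, 4}
4 ∈ Sat(A[(~p | b) U A[p U A[(b & p) U p]]]) = {1, 2, 3, 4}, so the formula holds at 4.

Yes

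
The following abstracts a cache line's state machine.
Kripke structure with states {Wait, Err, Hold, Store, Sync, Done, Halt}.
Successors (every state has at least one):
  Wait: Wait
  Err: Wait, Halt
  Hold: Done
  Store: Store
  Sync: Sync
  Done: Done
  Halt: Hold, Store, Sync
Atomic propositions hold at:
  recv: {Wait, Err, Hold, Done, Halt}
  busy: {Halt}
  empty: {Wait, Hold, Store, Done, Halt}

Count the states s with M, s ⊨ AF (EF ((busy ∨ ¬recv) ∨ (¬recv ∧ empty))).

4

Sat(¬recv) = {Store, Sync}
Sat(busy ∨ ¬recv) = {Store, Sync, Halt}
Sat(¬recv ∧ empty) = {Store}
Sat((busy ∨ ¬recv) ∨ (¬recv ∧ empty)) = {Store, Sync, Halt}
EF ((busy ∨ ¬recv) ∨ (¬recv ∧ empty)): least fixpoint, start Z0 = {Store, Sync, Halt}, add states with some successor in Z. Z1 = {Err, Store, Sync, Halt}; fixed.
Sat(EF ((busy ∨ ¬recv) ∨ (¬recv ∧ empty))) = {Err, Store, Sync, Halt}
AF (EF ((busy ∨ ¬recv) ∨ (¬recv ∧ empty))): least fixpoint, start Z0 = {Err, Store, Sync, Halt}, add states with every successor in Z. Already a fixed point.
Sat(AF (EF ((busy ∨ ¬recv) ∨ (¬recv ∧ empty)))) = {Err, Store, Sync, Halt}
|Sat(AF (EF ((busy ∨ ¬recv) ∨ (¬recv ∧ empty))))| = |{Err, Store, Sync, Halt}| = 4.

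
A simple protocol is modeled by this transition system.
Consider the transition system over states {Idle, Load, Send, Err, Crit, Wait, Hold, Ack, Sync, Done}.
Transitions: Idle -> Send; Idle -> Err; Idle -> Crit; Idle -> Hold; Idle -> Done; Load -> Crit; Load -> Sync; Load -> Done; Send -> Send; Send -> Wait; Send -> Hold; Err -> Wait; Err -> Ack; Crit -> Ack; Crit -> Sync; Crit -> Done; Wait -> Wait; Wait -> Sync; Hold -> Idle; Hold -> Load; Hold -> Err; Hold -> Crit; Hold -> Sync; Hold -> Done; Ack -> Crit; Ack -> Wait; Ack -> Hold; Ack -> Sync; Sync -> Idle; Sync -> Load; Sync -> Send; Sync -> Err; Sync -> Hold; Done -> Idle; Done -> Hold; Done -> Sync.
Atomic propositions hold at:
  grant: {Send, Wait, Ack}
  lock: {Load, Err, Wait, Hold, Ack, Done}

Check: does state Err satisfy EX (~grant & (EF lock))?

Sat(~grant) = {Idle, Load, Err, Crit, Hold, Sync, Done}
EF lock: least fixpoint, start Z0 = {Load, Err, Wait, Hold, Ack, Done}, add states with some successor in Z. Z1 = {Idle, Load, Send, Err, Crit, Wait, Hold, Ack, Sync, Done}; fixed.
Sat(EF lock) = {Idle, Load, Send, Err, Crit, Wait, Hold, Ack, Sync, Done}
Sat(~grant & (EF lock)) = {Idle, Load, Err, Crit, Hold, Sync, Done}
Sat(EX (~grant & (EF lock))) = {s : some successor in {Idle, Load, Err, Crit, Hold, Sync, Done}} = {Idle, Load, Send, Crit, Wait, Hold, Ack, Sync, Done}
Err ∉ Sat(EX (~grant & (EF lock))) = {Idle, Load, Send, Crit, Wait, Hold, Ack, Sync, Done}, so the formula does not hold at Err.

No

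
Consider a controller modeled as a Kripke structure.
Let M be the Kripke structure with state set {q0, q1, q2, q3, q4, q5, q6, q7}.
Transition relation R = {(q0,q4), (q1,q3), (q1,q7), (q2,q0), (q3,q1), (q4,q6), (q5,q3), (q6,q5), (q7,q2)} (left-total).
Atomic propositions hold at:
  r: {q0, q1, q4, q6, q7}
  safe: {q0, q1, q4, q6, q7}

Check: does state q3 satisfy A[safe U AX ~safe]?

No

Sat(~safe) = {q2, q3, q5}
Sat(AX ~safe) = {s : every successor in {q2, q3, q5}} = {q5, q6, q7}
A[safe U AX ~safe]: least fixpoint, start Z0 = Sat(AX ~safe) = {q5, q6, q7}, add states in Sat(safe) with every successor in Z. Z1 = {q4, q5, q6, q7}; Z2 = {q0, q4, q5, q6, q7}; fixed.
Sat(A[safe U AX ~safe]) = {q0, q4, q5, q6, q7}
q3 ∉ Sat(A[safe U AX ~safe]) = {q0, q4, q5, q6, q7}, so the formula does not hold at q3.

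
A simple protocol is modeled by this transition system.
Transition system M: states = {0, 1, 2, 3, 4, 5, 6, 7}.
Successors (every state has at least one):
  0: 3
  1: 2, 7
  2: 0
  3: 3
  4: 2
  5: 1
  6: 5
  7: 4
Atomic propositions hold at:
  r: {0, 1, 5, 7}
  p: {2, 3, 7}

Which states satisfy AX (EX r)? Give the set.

{4, 5, 6}

Sat(EX r) = {s : some successor in {0, 1, 5, 7}} = {1, 2, 5, 6}
Sat(AX (EX r)) = {s : every successor in {1, 2, 5, 6}} = {4, 5, 6}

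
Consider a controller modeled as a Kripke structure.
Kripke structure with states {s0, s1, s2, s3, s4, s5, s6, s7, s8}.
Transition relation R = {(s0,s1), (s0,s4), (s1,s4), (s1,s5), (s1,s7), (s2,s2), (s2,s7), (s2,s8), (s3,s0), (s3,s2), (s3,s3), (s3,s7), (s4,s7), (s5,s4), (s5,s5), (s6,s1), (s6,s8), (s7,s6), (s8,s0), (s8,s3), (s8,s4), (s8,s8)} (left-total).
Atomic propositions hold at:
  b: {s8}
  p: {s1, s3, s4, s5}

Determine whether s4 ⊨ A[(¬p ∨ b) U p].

Sat(¬p) = {s0, s2, s6, s7, s8}
Sat(¬p ∨ b) = {s0, s2, s6, s7, s8}
A[(¬p ∨ b) U p]: least fixpoint, start Z0 = Sat(p) = {s1, s3, s4, s5}, add states in Sat(¬p ∨ b) with every successor in Z. Z1 = {s0, s1, s3, s4, s5}; fixed.
Sat(A[(¬p ∨ b) U p]) = {s0, s1, s3, s4, s5}
s4 ∈ Sat(A[(¬p ∨ b) U p]) = {s0, s1, s3, s4, s5}, so the formula holds at s4.

Yes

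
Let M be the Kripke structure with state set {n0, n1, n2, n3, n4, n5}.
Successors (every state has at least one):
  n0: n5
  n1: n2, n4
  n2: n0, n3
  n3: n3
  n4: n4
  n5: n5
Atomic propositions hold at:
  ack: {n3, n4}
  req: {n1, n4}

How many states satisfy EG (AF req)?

2

AF req: least fixpoint, start Z0 = {n1, n4}, add states with every successor in Z. Already a fixed point.
Sat(AF req) = {n1, n4}
EG (AF req): greatest fixpoint, start Z0 = {n1, n4}, keep only states in Sat with some successor in Z. Already a fixed point.
Sat(EG (AF req)) = {n1, n4}
|Sat(EG (AF req))| = |{n1, n4}| = 2.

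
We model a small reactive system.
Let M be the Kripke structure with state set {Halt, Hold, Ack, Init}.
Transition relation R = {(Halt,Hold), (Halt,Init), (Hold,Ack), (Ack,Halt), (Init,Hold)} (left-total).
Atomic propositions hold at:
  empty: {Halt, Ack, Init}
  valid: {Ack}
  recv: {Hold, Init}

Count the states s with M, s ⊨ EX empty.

Sat(EX empty) = {s : some successor in {Halt, Ack, Init}} = {Halt, Hold, Ack}
|Sat(EX empty)| = |{Halt, Hold, Ack}| = 3.

3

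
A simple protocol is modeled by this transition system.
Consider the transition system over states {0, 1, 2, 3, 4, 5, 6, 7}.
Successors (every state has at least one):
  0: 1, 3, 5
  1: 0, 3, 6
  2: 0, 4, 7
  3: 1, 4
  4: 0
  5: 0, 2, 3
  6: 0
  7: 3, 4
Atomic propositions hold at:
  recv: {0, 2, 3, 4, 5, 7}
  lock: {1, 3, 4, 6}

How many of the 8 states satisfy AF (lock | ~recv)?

5

Sat(~recv) = {1, 6}
Sat(lock | ~recv) = {1, 3, 4, 6}
AF (lock | ~recv): least fixpoint, start Z0 = {1, 3, 4, 6}, add states with every successor in Z. Z1 = {1, 3, 4, 6, 7}; fixed.
Sat(AF (lock | ~recv)) = {1, 3, 4, 6, 7}
|Sat(AF (lock | ~recv))| = |{1, 3, 4, 6, 7}| = 5.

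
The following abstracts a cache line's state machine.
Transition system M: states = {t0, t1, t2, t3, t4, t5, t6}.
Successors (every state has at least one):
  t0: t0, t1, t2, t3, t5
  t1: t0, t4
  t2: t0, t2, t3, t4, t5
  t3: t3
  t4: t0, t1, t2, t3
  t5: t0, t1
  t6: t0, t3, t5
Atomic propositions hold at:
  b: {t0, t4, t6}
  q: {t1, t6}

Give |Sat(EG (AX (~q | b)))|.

Sat(~q) = {t0, t2, t3, t4, t5}
Sat(~q | b) = {t0, t2, t3, t4, t5, t6}
Sat(AX (~q | b)) = {s : every successor in {t0, t2, t3, t4, t5, t6}} = {t1, t2, t3, t6}
EG (AX (~q | b)): greatest fixpoint, start Z0 = {t1, t2, t3, t6}, keep only states in Sat with some successor in Z. Z1 = {t2, t3, t6}; fixed.
Sat(EG (AX (~q | b))) = {t2, t3, t6}
|Sat(EG (AX (~q | b)))| = |{t2, t3, t6}| = 3.

3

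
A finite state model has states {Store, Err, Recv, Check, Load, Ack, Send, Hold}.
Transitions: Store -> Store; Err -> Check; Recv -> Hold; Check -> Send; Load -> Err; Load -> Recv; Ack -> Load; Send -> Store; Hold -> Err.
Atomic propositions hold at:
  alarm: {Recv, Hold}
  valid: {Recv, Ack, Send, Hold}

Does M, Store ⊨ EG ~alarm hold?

Yes

Sat(~alarm) = {Store, Err, Check, Load, Ack, Send}
EG ~alarm: greatest fixpoint, start Z0 = {Store, Err, Check, Load, Ack, Send}, keep only states in Sat with some successor in Z. Already a fixed point.
Sat(EG ~alarm) = {Store, Err, Check, Load, Ack, Send}
Store ∈ Sat(EG ~alarm) = {Store, Err, Check, Load, Ack, Send}, so the formula holds at Store.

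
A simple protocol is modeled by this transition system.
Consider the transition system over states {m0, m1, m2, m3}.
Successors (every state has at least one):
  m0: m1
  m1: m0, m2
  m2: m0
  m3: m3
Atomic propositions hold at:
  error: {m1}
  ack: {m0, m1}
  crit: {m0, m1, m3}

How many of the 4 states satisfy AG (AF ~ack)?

Sat(~ack) = {m2, m3}
AF ~ack: least fixpoint, start Z0 = {m2, m3}, add states with every successor in Z. Already a fixed point.
Sat(AF ~ack) = {m2, m3}
AG (AF ~ack): greatest fixpoint, start Z0 = {m2, m3}, keep only states in Sat with every successor in Z. Z1 = {m3}; fixed.
Sat(AG (AF ~ack)) = {m3}
|Sat(AG (AF ~ack))| = |{m3}| = 1.

1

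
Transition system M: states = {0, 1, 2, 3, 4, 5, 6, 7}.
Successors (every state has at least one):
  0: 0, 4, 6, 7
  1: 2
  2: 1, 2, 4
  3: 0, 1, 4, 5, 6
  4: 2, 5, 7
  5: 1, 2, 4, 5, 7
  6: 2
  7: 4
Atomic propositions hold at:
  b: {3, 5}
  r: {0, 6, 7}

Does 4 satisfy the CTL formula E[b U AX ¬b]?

Sat(¬b) = {0, 1, 2, 4, 6, 7}
Sat(AX ¬b) = {s : every successor in {0, 1, 2, 4, 6, 7}} = {0, 1, 2, 6, 7}
E[b U AX ¬b]: least fixpoint, start Z0 = Sat(AX ¬b) = {0, 1, 2, 6, 7}, add states in Sat(b) with some successor in Z. Z1 = {0, 1, 2, 3, 5, 6, 7}; fixed.
Sat(E[b U AX ¬b]) = {0, 1, 2, 3, 5, 6, 7}
4 ∉ Sat(E[b U AX ¬b]) = {0, 1, 2, 3, 5, 6, 7}, so the formula does not hold at 4.

No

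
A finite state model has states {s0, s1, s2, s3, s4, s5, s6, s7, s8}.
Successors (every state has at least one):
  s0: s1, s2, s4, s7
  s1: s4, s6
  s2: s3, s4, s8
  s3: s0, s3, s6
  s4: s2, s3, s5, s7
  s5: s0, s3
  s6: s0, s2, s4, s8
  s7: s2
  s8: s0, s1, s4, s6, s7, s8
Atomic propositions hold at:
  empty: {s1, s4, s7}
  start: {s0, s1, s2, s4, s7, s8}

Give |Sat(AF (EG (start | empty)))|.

7

Sat(start | empty) = {s0, s1, s2, s4, s7, s8}
EG (start | empty): greatest fixpoint, start Z0 = {s0, s1, s2, s4, s7, s8}, keep only states in Sat with some successor in Z. Already a fixed point.
Sat(EG (start | empty)) = {s0, s1, s2, s4, s7, s8}
AF (EG (start | empty)): least fixpoint, start Z0 = {s0, s1, s2, s4, s7, s8}, add states with every successor in Z. Z1 = {s0, s1, s2, s4, s6, s7, s8}; fixed.
Sat(AF (EG (start | empty))) = {s0, s1, s2, s4, s6, s7, s8}
|Sat(AF (EG (start | empty)))| = |{s0, s1, s2, s4, s6, s7, s8}| = 7.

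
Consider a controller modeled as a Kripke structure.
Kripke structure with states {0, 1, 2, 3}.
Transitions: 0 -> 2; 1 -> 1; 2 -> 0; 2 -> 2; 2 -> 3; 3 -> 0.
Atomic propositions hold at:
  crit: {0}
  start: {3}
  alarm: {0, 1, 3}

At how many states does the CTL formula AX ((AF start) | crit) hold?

1

AF start: least fixpoint, start Z0 = {3}, add states with every successor in Z. Already a fixed point.
Sat(AF start) = {3}
Sat((AF start) | crit) = {0, 3}
Sat(AX ((AF start) | crit)) = {s : every successor in {0, 3}} = {3}
|Sat(AX ((AF start) | crit))| = |{3}| = 1.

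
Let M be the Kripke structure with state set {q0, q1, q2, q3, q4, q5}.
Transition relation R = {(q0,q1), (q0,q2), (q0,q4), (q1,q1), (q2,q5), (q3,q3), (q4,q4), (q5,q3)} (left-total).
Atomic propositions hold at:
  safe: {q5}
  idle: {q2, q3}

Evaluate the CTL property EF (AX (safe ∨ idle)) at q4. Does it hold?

No

Sat(safe ∨ idle) = {q2, q3, q5}
Sat(AX (safe ∨ idle)) = {s : every successor in {q2, q3, q5}} = {q2, q3, q5}
EF (AX (safe ∨ idle)): least fixpoint, start Z0 = {q2, q3, q5}, add states with some successor in Z. Z1 = {q0, q2, q3, q5}; fixed.
Sat(EF (AX (safe ∨ idle))) = {q0, q2, q3, q5}
q4 ∉ Sat(EF (AX (safe ∨ idle))) = {q0, q2, q3, q5}, so the formula does not hold at q4.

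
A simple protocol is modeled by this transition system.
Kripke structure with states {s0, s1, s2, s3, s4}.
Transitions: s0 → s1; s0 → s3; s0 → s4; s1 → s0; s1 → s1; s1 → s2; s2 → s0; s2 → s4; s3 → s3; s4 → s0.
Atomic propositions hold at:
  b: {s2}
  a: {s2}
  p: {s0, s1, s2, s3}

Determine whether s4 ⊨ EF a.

EF a: least fixpoint, start Z0 = {s2}, add states with some successor in Z. Z1 = {s1, s2}; Z2 = {s0, s1, s2}; Z3 = {s0, s1, s2, s4}; fixed.
Sat(EF a) = {s0, s1, s2, s4}
s4 ∈ Sat(EF a) = {s0, s1, s2, s4}, so the formula holds at s4.

Yes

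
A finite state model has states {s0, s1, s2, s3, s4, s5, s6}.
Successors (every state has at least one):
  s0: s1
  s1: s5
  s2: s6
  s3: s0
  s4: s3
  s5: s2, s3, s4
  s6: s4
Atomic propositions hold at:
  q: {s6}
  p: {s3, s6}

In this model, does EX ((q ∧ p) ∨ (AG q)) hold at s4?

Sat(q ∧ p) = {s6}
AG q: greatest fixpoint, start Z0 = {s6}, keep only states in Sat with every successor in Z. Z1 = ∅; fixed.
Sat(AG q) = ∅
Sat((q ∧ p) ∨ (AG q)) = {s6}
Sat(EX ((q ∧ p) ∨ (AG q))) = {s : some successor in {s6}} = {s2}
s4 ∉ Sat(EX ((q ∧ p) ∨ (AG q))) = {s2}, so the formula does not hold at s4.

No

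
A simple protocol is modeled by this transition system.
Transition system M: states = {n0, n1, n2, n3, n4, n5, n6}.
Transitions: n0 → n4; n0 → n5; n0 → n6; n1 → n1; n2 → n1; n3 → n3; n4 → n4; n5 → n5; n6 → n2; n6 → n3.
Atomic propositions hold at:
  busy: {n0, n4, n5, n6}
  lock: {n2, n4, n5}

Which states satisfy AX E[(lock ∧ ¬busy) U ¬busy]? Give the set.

{n1, n2, n3, n6}

Sat(¬busy) = {n1, n2, n3}
Sat(lock ∧ ¬busy) = {n2}
E[(lock ∧ ¬busy) U ¬busy]: least fixpoint, start Z0 = Sat(¬busy) = {n1, n2, n3}, add states in Sat(lock ∧ ¬busy) with some successor in Z. Already a fixed point.
Sat(E[(lock ∧ ¬busy) U ¬busy]) = {n1, n2, n3}
Sat(AX E[(lock ∧ ¬busy) U ¬busy]) = {s : every successor in {n1, n2, n3}} = {n1, n2, n3, n6}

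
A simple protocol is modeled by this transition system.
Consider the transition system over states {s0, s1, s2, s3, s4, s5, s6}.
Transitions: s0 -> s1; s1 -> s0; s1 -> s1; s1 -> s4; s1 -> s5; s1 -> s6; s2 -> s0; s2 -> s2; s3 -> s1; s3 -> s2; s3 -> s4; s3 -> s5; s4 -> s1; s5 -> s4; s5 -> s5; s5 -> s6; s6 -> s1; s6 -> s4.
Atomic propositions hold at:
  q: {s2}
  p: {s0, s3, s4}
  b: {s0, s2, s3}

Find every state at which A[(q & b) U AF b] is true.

{s0, s2, s3}

Sat(q & b) = {s2}
AF b: least fixpoint, start Z0 = {s0, s2, s3}, add states with every successor in Z. Already a fixed point.
Sat(AF b) = {s0, s2, s3}
A[(q & b) U AF b]: least fixpoint, start Z0 = Sat(AF b) = {s0, s2, s3}, add states in Sat(q & b) with every successor in Z. Already a fixed point.
Sat(A[(q & b) U AF b]) = {s0, s2, s3}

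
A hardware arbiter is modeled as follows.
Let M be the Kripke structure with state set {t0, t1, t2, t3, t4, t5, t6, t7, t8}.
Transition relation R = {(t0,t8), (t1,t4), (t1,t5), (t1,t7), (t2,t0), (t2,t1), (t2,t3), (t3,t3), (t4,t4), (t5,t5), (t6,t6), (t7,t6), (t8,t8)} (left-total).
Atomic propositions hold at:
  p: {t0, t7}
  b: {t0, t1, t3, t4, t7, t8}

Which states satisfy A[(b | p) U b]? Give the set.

{t0, t1, t3, t4, t7, t8}

Sat(b | p) = {t0, t1, t3, t4, t7, t8}
A[(b | p) U b]: least fixpoint, start Z0 = Sat(b) = {t0, t1, t3, t4, t7, t8}, add states in Sat(b | p) with every successor in Z. Already a fixed point.
Sat(A[(b | p) U b]) = {t0, t1, t3, t4, t7, t8}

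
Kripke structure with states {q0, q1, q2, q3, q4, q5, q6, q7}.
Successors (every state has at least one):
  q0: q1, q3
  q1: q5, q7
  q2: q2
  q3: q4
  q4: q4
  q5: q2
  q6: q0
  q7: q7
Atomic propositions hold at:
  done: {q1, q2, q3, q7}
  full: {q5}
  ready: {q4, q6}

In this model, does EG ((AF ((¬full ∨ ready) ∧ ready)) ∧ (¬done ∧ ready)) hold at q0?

No

Sat(¬full) = {q0, q1, q2, q3, q4, q6, q7}
Sat(¬full ∨ ready) = {q0, q1, q2, q3, q4, q6, q7}
Sat((¬full ∨ ready) ∧ ready) = {q4, q6}
AF ((¬full ∨ ready) ∧ ready): least fixpoint, start Z0 = {q4, q6}, add states with every successor in Z. Z1 = {q3, q4, q6}; fixed.
Sat(AF ((¬full ∨ ready) ∧ ready)) = {q3, q4, q6}
Sat(¬done) = {q0, q4, q5, q6}
Sat(¬done ∧ ready) = {q4, q6}
Sat((AF ((¬full ∨ ready) ∧ ready)) ∧ (¬done ∧ ready)) = {q4, q6}
EG ((AF ((¬full ∨ ready) ∧ ready)) ∧ (¬done ∧ ready)): greatest fixpoint, start Z0 = {q4, q6}, keep only states in Sat with some successor in Z. Z1 = {q4}; fixed.
Sat(EG ((AF ((¬full ∨ ready) ∧ ready)) ∧ (¬done ∧ ready))) = {q4}
q0 ∉ Sat(EG ((AF ((¬full ∨ ready) ∧ ready)) ∧ (¬done ∧ ready))) = {q4}, so the formula does not hold at q0.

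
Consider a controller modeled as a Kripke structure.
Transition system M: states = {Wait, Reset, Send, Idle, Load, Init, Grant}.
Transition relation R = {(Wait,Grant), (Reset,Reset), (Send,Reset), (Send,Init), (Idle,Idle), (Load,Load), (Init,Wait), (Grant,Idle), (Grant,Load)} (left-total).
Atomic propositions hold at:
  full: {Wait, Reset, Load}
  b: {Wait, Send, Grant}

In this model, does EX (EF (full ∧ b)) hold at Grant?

No

Sat(full ∧ b) = {Wait}
EF (full ∧ b): least fixpoint, start Z0 = {Wait}, add states with some successor in Z. Z1 = {Wait, Init}; Z2 = {Wait, Send, Init}; fixed.
Sat(EF (full ∧ b)) = {Wait, Send, Init}
Sat(EX (EF (full ∧ b))) = {s : some successor in {Wait, Send, Init}} = {Send, Init}
Grant ∉ Sat(EX (EF (full ∧ b))) = {Send, Init}, so the formula does not hold at Grant.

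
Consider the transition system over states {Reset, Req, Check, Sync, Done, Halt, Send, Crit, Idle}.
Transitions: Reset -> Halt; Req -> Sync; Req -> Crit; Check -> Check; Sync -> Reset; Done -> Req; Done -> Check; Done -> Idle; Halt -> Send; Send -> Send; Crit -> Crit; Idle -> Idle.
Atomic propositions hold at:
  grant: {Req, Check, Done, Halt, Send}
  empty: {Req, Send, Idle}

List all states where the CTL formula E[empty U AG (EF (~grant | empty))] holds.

{Reset, Req, Sync, Halt, Send, Crit, Idle}

Sat(~grant) = {Reset, Sync, Crit, Idle}
Sat(~grant | empty) = {Reset, Req, Sync, Send, Crit, Idle}
EF (~grant | empty): least fixpoint, start Z0 = {Reset, Req, Sync, Send, Crit, Idle}, add states with some successor in Z. Z1 = {Reset, Req, Sync, Done, Halt, Send, Crit, Idle}; fixed.
Sat(EF (~grant | empty)) = {Reset, Req, Sync, Done, Halt, Send, Crit, Idle}
AG (EF (~grant | empty)): greatest fixpoint, start Z0 = {Reset, Req, Sync, Done, Halt, Send, Crit, Idle}, keep only states in Sat with every successor in Z. Z1 = {Reset, Req, Sync, Halt, Send, Crit, Idle}; fixed.
Sat(AG (EF (~grant | empty))) = {Reset, Req, Sync, Halt, Send, Crit, Idle}
E[empty U AG (EF (~grant | empty))]: least fixpoint, start Z0 = Sat(AG (EF (~grant | empty))) = {Reset, Req, Sync, Halt, Send, Crit, Idle}, add states in Sat(empty) with some successor in Z. Already a fixed point.
Sat(E[empty U AG (EF (~grant | empty))]) = {Reset, Req, Sync, Halt, Send, Crit, Idle}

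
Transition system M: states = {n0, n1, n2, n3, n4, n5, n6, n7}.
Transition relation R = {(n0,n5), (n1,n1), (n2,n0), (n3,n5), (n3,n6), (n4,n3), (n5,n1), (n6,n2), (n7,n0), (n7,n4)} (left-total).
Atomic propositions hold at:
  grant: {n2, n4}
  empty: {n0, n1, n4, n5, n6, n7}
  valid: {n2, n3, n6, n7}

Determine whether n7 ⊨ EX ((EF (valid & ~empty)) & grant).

Yes

Sat(~empty) = {n2, n3}
Sat(valid & ~empty) = {n2, n3}
EF (valid & ~empty): least fixpoint, start Z0 = {n2, n3}, add states with some successor in Z. Z1 = {n2, n3, n4, n6}; Z2 = {n2, n3, n4, n6, n7}; fixed.
Sat(EF (valid & ~empty)) = {n2, n3, n4, n6, n7}
Sat((EF (valid & ~empty)) & grant) = {n2, n4}
Sat(EX ((EF (valid & ~empty)) & grant)) = {s : some successor in {n2, n4}} = {n6, n7}
n7 ∈ Sat(EX ((EF (valid & ~empty)) & grant)) = {n6, n7}, so the formula holds at n7.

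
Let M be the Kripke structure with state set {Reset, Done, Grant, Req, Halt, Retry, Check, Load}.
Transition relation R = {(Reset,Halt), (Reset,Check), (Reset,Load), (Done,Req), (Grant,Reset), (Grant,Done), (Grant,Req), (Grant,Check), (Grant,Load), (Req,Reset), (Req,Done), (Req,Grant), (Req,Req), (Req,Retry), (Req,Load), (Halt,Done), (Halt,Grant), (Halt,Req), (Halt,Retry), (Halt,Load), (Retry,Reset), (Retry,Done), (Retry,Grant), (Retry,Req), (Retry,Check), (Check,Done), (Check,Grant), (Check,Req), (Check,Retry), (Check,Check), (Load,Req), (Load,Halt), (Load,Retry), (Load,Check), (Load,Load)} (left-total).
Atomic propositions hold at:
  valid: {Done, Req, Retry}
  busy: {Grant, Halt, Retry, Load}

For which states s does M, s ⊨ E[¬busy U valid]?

Sat(¬busy) = {Reset, Done, Req, Check}
E[¬busy U valid]: least fixpoint, start Z0 = Sat(valid) = {Done, Req, Retry}, add states in Sat(¬busy) with some successor in Z. Z1 = {Done, Req, Retry, Check}; Z2 = {Reset, Done, Req, Retry, Check}; fixed.
Sat(E[¬busy U valid]) = {Reset, Done, Req, Retry, Check}

{Reset, Done, Req, Retry, Check}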